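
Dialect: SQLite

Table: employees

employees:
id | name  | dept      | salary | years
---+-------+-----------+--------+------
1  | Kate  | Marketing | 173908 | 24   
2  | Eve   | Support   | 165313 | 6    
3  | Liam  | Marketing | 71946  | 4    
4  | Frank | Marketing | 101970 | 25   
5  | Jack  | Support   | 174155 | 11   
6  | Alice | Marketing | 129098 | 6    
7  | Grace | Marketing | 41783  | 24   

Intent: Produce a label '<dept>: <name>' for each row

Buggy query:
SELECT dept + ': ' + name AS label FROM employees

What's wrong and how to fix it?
Bug: '+' is numeric addition; on text columns SQLite converts them to 0 instead of concatenating

Fix: Replace + with || to concatenate text

Corrected query:
SELECT dept || ': ' || name AS label FROM employees

Result:
label           
----------------
Marketing: Kate 
Support: Eve    
Marketing: Liam 
Marketing: Frank
Support: Jack   
Marketing: Alice
Marketing: Grace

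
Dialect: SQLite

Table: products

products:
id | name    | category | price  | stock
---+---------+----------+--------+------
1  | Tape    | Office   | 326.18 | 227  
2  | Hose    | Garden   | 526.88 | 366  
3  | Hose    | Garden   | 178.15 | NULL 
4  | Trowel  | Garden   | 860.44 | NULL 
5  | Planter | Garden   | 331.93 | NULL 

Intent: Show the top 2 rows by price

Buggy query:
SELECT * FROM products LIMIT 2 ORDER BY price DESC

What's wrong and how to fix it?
Bug: ORDER BY cannot follow LIMIT; LIMIT is the final clause

Fix: Swap the clauses: ORDER BY first, then LIMIT

Corrected query:
SELECT * FROM products ORDER BY price DESC LIMIT 2

Result:
id | name   | category | price  | stock
---+--------+----------+--------+------
4  | Trowel | Garden   | 860.44 | NULL 
2  | Hose   | Garden   | 526.88 | 366  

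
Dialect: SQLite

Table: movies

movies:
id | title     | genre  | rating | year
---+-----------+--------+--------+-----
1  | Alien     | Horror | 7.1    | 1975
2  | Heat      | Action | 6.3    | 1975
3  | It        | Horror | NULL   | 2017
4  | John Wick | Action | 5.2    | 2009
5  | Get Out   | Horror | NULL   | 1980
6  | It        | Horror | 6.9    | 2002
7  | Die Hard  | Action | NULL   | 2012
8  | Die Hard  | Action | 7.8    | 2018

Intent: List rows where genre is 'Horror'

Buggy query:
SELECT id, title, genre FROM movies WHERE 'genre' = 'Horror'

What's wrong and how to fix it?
Bug: Single quotes denote string literals in SQL; the column name is being compared as a constant string

Fix: Reference the column as genre without single quotes

Corrected query:
SELECT id, title, genre FROM movies WHERE genre = 'Horror'

Result:
id | title   | genre 
---+---------+-------
1  | Alien   | Horror
3  | It      | Horror
5  | Get Out | Horror
6  | It      | Horror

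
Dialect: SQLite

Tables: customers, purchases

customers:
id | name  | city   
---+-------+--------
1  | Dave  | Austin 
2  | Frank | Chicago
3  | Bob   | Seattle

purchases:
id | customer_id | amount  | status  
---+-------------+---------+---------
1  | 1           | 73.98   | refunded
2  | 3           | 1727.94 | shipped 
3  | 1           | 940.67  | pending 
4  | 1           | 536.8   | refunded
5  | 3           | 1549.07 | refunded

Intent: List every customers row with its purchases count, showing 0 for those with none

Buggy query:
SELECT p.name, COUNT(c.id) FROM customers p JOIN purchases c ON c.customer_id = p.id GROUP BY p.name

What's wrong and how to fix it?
Bug: An inner join excludes parents with zero children

Fix: Use LEFT JOIN so parents without children still appear (COUNT(c.id) gives 0)

Corrected query:
SELECT p.name, COUNT(c.id) FROM customers p LEFT JOIN purchases c ON c.customer_id = p.id GROUP BY p.name

Result:
name  | COUNT(c.id)
------+------------
Bob   | 2          
Dave  | 3          
Frank | 0          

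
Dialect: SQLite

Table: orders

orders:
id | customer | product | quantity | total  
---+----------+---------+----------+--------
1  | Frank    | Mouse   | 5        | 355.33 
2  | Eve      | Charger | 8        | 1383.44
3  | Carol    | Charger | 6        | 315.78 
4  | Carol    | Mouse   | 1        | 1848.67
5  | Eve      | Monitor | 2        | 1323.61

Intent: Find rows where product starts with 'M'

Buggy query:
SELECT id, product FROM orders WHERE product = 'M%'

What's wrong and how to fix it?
Bug: Wildcards only work with LIKE; '=' treats '%' as a literal character

Fix: Use LIKE for wildcard pattern matching

Corrected query:
SELECT id, product FROM orders WHERE product LIKE 'M%'

Result:
id | product
---+--------
1  | Mouse  
4  | Mouse  
5  | Monitor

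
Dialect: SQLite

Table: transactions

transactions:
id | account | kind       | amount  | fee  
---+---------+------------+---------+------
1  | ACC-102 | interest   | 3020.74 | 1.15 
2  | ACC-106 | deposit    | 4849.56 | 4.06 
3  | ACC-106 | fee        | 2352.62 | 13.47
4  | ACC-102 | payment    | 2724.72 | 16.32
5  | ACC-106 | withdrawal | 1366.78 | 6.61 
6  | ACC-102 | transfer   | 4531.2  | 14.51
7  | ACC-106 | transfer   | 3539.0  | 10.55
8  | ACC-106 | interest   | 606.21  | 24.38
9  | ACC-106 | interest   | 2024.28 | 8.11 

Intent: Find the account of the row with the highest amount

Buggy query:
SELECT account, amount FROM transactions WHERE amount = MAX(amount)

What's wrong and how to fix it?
Bug: MAX(amount) is an aggregate and cannot be used directly in WHERE

Fix: Use a subquery: WHERE amount = (SELECT MAX(amount) FROM transactions)

Corrected query:
SELECT account, amount FROM transactions WHERE amount = (SELECT MAX(amount) FROM transactions)

Result:
account | amount 
--------+--------
ACC-106 | 4849.56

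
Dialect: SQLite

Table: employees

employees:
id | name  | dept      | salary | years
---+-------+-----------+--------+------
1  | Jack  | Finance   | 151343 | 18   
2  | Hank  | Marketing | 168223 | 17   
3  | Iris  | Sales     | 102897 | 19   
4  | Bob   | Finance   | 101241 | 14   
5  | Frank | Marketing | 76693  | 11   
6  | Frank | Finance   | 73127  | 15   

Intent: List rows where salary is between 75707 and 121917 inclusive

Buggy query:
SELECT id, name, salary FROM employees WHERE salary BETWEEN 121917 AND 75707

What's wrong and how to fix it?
Bug: The bounds are reversed; BETWEEN a AND b requires a <= b to match anything

Fix: Write BETWEEN 75707 AND 121917

Corrected query:
SELECT id, name, salary FROM employees WHERE salary BETWEEN 75707 AND 121917

Result:
id | name  | salary
---+-------+-------
3  | Iris  | 102897
4  | Bob   | 101241
5  | Frank | 76693 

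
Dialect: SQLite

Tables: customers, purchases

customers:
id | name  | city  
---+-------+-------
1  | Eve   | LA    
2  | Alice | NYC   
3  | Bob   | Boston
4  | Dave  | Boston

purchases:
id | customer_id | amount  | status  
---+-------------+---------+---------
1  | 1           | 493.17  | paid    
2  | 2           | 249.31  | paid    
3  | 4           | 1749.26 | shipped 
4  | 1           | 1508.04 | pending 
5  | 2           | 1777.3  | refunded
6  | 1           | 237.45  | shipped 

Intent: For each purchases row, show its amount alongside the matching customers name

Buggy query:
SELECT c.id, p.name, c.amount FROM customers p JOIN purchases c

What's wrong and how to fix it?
Bug: JOIN with no ON clause produces a cartesian product; every purchases row pairs with every customers row

Fix: Add ON c.customer_id = p.id to the JOIN

Corrected query:
SELECT c.id, p.name, c.amount FROM customers p JOIN purchases c ON c.customer_id = p.id

Result:
id | name  | amount 
---+-------+--------
1  | Eve   | 493.17 
2  | Alice | 249.31 
3  | Dave  | 1749.26
4  | Eve   | 1508.04
5  | Alice | 1777.3 
6  | Eve   | 237.45 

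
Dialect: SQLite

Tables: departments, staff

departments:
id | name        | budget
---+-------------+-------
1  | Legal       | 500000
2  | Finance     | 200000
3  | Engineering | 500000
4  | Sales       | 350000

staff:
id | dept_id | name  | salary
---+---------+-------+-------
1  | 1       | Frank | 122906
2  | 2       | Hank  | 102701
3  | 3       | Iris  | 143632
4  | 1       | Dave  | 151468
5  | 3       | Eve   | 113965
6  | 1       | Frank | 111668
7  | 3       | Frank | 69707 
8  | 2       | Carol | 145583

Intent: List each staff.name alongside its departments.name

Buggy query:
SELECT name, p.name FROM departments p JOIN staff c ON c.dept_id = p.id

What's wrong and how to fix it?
Bug: Both tables have a 'name' column; the unqualified reference is ambiguous

Fix: Prefix ambiguous columns with the table alias

Corrected query:
SELECT c.name, p.name FROM departments p JOIN staff c ON c.dept_id = p.id

Result:
name  | name       
------+------------
Frank | Legal      
Hank  | Finance    
Iris  | Engineering
Dave  | Legal      
Eve   | Engineering
Frank | Legal      
Frank | Engineering
Carol | Finance    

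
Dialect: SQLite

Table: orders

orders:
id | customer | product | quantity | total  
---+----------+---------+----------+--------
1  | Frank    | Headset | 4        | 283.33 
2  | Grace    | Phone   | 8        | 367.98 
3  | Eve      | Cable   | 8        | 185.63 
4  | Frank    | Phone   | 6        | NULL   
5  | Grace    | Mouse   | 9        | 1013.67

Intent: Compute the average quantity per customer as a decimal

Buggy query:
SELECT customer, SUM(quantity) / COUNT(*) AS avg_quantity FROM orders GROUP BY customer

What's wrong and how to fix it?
Bug: Both operands are integers, so '/' performs integer division and truncates

Fix: Multiply by 1.0 (or CAST to REAL) to force floating-point division

Corrected query:
SELECT customer, SUM(quantity) * 1.0 / COUNT(*) AS avg_quantity FROM orders GROUP BY customer

Result:
customer | avg_quantity
---------+-------------
Eve      | 8           
Frank    | 5           
Grace    | 8.5         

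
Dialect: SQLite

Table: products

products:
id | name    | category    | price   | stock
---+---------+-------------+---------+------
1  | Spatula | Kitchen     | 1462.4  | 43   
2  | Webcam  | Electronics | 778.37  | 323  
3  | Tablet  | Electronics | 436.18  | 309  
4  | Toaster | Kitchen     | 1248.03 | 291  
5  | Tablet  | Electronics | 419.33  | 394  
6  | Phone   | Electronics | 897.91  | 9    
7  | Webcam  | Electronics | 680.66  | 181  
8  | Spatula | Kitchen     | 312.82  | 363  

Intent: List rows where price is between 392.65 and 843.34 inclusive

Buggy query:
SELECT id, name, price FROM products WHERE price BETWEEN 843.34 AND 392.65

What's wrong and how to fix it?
Bug: The bounds are reversed; BETWEEN a AND b requires a <= b to match anything

Fix: Swap the bounds so the smaller value comes first

Corrected query:
SELECT id, name, price FROM products WHERE price BETWEEN 392.65 AND 843.34

Result:
id | name   | price 
---+--------+-------
2  | Webcam | 778.37
3  | Tablet | 436.18
5  | Tablet | 419.33
7  | Webcam | 680.66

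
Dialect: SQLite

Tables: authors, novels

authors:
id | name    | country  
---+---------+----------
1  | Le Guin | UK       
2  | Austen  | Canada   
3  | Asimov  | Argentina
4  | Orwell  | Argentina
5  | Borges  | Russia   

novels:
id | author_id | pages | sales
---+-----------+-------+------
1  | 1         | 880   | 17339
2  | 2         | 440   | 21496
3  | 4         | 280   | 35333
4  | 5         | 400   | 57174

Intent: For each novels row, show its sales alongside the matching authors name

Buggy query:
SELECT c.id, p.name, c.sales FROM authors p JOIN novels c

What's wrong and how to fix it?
Bug: JOIN with no ON clause produces a cartesian product; every novels row pairs with every authors row

Fix: Add ON c.author_id = p.id to the JOIN

Corrected query:
SELECT c.id, p.name, c.sales FROM authors p JOIN novels c ON c.author_id = p.id

Result:
id | name    | sales
---+---------+------
1  | Le Guin | 17339
2  | Austen  | 21496
3  | Orwell  | 35333
4  | Borges  | 57174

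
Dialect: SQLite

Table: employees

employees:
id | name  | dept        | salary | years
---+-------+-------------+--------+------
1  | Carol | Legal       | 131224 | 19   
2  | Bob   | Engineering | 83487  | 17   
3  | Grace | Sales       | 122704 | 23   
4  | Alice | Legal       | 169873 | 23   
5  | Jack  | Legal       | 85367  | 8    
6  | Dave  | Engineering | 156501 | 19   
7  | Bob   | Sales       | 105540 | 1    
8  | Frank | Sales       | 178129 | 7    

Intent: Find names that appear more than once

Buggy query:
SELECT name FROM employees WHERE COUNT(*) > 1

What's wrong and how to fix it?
Bug: COUNT(*) is an aggregate and cannot be used in WHERE

Fix: GROUP BY name, then filter groups with HAVING COUNT(*) > 1

Corrected query:
SELECT name FROM employees GROUP BY name HAVING COUNT(*) > 1

Result:
name
----
Bob 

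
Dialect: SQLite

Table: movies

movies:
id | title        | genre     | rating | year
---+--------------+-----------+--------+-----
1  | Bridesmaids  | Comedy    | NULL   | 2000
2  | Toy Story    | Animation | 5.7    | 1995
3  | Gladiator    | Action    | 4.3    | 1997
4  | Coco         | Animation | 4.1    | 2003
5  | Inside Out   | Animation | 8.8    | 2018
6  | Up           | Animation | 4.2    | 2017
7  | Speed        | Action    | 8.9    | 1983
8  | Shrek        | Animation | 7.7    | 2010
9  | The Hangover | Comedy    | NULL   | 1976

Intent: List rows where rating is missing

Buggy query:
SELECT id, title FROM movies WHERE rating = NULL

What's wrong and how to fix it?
Bug: Comparing to NULL with '=' never matches; NULL = NULL is unknown, not true

Fix: Replace '= NULL' with 'IS NULL'

Corrected query:
SELECT id, title FROM movies WHERE rating IS NULL

Result:
id | title       
---+-------------
1  | Bridesmaids 
9  | The Hangover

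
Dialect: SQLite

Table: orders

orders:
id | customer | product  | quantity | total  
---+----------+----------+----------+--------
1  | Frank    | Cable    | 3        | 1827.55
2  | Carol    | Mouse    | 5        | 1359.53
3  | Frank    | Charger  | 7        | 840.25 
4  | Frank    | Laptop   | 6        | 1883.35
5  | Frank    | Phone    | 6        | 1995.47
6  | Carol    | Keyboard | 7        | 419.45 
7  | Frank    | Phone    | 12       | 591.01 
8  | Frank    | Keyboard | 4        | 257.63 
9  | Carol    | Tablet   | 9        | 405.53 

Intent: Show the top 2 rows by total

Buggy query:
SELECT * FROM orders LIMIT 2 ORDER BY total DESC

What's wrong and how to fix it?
Bug: ORDER BY cannot follow LIMIT; LIMIT is the final clause

Fix: Sort with ORDER BY, then apply LIMIT

Corrected query:
SELECT * FROM orders ORDER BY total DESC LIMIT 2

Result:
id | customer | product | quantity | total  
---+----------+---------+----------+--------
5  | Frank    | Phone   | 6        | 1995.47
4  | Frank    | Laptop  | 6        | 1883.35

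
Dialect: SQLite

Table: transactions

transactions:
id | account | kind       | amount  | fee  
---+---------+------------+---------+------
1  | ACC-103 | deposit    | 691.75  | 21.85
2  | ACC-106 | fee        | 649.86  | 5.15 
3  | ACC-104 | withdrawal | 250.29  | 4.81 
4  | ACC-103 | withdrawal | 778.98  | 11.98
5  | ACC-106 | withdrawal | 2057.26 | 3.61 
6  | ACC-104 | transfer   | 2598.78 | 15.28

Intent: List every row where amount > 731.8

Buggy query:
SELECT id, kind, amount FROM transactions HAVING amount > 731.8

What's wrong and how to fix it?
Bug: This is a non-aggregate query (no GROUP BY, no aggregates), so in SQLite the HAVING clause is invalid here; a row-level condition belongs in WHERE

Fix: Use WHERE for row-level filtering

Corrected query:
SELECT id, kind, amount FROM transactions WHERE amount > 731.8

Result:
id | kind       | amount 
---+------------+--------
4  | withdrawal | 778.98 
5  | withdrawal | 2057.26
6  | transfer   | 2598.78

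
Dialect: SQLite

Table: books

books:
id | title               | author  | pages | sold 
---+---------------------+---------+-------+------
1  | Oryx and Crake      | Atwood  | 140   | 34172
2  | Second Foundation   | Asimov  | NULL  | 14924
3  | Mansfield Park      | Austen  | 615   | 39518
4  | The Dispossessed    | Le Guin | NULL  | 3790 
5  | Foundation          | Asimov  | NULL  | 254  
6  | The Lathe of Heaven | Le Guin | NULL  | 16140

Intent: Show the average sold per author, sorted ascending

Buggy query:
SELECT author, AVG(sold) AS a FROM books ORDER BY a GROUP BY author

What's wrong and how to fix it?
Bug: GROUP BY must precede ORDER BY

Fix: Reorder: SELECT … FROM … GROUP BY … ORDER BY …

Corrected query:
SELECT author, AVG(sold) AS a FROM books GROUP BY author ORDER BY a

Result:
author  | a    
--------+------
Asimov  | 7589 
Le Guin | 9965 
Atwood  | 34172
Austen  | 39518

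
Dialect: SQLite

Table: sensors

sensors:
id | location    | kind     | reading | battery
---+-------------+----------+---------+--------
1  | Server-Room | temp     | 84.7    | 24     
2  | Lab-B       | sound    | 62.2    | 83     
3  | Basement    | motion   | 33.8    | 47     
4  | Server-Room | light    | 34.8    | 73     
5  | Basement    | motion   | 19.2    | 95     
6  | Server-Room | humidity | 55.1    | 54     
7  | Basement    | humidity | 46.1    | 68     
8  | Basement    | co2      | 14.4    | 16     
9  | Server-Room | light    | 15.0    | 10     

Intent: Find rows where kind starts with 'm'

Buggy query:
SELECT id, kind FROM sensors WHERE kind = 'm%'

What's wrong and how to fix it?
Bug: Wildcards only work with LIKE; '=' treats '%' as a literal character

Fix: Replace '=' with LIKE so 'm%' is treated as a pattern

Corrected query:
SELECT id, kind FROM sensors WHERE kind LIKE 'm%'

Result:
id | kind  
---+-------
3  | motion
5  | motion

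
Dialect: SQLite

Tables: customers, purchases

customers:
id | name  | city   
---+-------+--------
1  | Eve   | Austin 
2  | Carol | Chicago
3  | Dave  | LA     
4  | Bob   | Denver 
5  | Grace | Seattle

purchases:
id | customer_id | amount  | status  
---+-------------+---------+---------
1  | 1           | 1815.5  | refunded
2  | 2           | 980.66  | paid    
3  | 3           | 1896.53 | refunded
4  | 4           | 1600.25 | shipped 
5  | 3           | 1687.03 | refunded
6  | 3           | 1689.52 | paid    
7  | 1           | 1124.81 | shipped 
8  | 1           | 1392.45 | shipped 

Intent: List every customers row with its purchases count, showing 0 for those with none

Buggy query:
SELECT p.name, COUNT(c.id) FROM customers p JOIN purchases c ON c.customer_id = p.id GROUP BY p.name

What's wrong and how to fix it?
Bug: INNER JOIN drops customers rows that have no matching purchases rows

Fix: Use LEFT JOIN so parents without children still appear (COUNT(c.id) gives 0)

Corrected query:
SELECT p.name, COUNT(c.id) FROM customers p LEFT JOIN purchases c ON c.customer_id = p.id GROUP BY p.name

Result:
name  | COUNT(c.id)
------+------------
Bob   | 1          
Carol | 1          
Dave  | 3          
Eve   | 3          
Grace | 0          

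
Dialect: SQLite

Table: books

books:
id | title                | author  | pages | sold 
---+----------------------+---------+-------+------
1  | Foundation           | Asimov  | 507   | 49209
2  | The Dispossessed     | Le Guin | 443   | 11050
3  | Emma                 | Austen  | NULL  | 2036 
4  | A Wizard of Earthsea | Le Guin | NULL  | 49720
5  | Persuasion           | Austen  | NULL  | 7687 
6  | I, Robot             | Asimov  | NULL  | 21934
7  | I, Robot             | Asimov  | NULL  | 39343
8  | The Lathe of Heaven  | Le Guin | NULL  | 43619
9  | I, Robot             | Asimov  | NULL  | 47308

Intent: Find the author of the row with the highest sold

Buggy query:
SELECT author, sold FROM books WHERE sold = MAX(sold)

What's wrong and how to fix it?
Bug: MAX(sold) is an aggregate and cannot be used directly in WHERE

Fix: Use a subquery: WHERE sold = (SELECT MAX(sold) FROM books)

Corrected query:
SELECT author, sold FROM books WHERE sold = (SELECT MAX(sold) FROM books)

Result:
author  | sold 
--------+------
Le Guin | 49720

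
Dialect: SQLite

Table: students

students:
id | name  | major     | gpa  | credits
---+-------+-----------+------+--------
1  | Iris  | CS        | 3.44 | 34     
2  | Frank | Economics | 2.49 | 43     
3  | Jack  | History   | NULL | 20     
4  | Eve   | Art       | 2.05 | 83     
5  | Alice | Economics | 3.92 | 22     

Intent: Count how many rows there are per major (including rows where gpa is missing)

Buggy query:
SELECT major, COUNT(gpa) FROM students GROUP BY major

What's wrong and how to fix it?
Bug: COUNT(gpa) skips NULLs, so groups with missing gpa are undercounted

Fix: Replace COUNT(gpa) with COUNT(*)

Corrected query:
SELECT major, COUNT(*) FROM students GROUP BY major

Result:
major     | COUNT(*)
----------+---------
Art       | 1       
CS        | 1       
Economics | 2       
History   | 1       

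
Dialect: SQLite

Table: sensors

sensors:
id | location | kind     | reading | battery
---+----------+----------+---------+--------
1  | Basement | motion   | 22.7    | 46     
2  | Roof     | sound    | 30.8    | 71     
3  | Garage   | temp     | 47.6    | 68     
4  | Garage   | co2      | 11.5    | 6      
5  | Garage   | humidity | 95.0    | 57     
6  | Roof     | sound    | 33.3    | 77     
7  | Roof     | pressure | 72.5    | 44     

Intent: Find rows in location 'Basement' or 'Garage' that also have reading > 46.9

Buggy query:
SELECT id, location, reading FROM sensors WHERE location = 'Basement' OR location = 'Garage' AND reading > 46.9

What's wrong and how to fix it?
Bug: AND binds tighter than OR, so this parses as location = 'Basement' OR (location = 'Garage' AND reading > 46.9)

Fix: Group the OR with parentheses (or use IN), then AND the threshold

Corrected query:
SELECT id, location, reading FROM sensors WHERE (location = 'Basement' OR location = 'Garage') AND reading > 46.9

Result:
id | location | reading
---+----------+--------
3  | Garage   | 47.6   
5  | Garage   | 95     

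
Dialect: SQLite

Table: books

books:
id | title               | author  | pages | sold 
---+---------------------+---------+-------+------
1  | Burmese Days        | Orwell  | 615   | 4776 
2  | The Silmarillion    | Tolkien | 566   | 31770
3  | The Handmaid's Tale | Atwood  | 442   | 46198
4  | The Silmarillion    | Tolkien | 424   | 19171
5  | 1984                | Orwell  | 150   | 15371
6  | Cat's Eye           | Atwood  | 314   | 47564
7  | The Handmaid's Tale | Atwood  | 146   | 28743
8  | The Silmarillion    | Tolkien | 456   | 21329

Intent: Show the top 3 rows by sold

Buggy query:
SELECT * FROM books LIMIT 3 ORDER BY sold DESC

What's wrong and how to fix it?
Bug: ORDER BY cannot follow LIMIT; LIMIT is the final clause

Fix: Swap the clauses: ORDER BY first, then LIMIT

Corrected query:
SELECT * FROM books ORDER BY sold DESC LIMIT 3

Result:
id | title               | author  | pages | sold 
---+---------------------+---------+-------+------
6  | Cat's Eye           | Atwood  | 314   | 47564
3  | The Handmaid's Tale | Atwood  | 442   | 46198
2  | The Silmarillion    | Tolkien | 566   | 31770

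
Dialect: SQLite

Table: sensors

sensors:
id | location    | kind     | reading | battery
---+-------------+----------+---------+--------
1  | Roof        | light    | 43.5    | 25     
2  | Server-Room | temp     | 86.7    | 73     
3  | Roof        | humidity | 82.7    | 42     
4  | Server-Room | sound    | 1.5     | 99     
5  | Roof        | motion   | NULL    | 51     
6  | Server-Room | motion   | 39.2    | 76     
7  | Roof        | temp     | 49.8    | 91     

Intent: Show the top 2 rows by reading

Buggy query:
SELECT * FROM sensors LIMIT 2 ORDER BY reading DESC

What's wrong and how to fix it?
Bug: ORDER BY cannot follow LIMIT; LIMIT is the final clause

Fix: Sort with ORDER BY, then apply LIMIT

Corrected query:
SELECT * FROM sensors ORDER BY reading DESC LIMIT 2

Result:
id | location    | kind     | reading | battery
---+-------------+----------+---------+--------
2  | Server-Room | temp     | 86.7    | 73     
3  | Roof        | humidity | 82.7    | 42     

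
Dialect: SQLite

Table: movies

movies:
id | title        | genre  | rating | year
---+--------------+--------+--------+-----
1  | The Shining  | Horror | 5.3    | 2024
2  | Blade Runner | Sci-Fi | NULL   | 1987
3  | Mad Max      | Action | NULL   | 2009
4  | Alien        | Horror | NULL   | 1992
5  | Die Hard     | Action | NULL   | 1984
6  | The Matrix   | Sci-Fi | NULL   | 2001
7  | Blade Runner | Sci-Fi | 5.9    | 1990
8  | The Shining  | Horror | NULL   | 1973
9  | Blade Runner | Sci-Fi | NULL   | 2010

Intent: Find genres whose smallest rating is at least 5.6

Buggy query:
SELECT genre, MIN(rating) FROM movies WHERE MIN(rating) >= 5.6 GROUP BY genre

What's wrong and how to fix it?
Bug: Aggregates like MIN are computed per group after WHERE runs

Fix: Replace WHERE with HAVING after the GROUP BY

Corrected query:
SELECT genre, MIN(rating) FROM movies GROUP BY genre HAVING MIN(rating) >= 5.6

Result:
genre  | MIN(rating)
-------+------------
Sci-Fi | 5.9        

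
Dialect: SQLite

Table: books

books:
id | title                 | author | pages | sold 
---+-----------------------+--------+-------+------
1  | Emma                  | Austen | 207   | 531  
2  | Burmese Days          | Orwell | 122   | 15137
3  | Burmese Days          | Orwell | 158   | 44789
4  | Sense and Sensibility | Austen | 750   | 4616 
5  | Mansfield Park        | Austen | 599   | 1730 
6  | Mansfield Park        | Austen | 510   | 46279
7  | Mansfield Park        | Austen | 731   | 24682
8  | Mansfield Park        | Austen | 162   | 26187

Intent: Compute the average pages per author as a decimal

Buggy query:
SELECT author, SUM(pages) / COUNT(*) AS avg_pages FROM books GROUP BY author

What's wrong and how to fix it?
Bug: SUM(pages) and COUNT(*) are both integers; the division truncates the fractional part

Fix: Cast one side to REAL so the division keeps the fractional part

Corrected query:
SELECT author, SUM(pages) * 1.0 / COUNT(*) AS avg_pages FROM books GROUP BY author

Result:
author | avg_pages 
-------+-----------
Austen | 493.166667
Orwell | 140       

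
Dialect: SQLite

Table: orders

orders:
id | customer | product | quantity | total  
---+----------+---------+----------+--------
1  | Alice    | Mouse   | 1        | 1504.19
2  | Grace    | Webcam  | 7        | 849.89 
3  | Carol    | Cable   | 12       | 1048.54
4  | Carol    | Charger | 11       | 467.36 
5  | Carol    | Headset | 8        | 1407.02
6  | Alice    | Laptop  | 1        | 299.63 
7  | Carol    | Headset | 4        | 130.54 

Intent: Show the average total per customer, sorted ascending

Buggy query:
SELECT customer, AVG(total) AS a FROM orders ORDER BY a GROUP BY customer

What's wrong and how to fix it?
Bug: ORDER BY appears before GROUP BY; SQL clause order requires GROUP BY first

Fix: Reorder: SELECT … FROM … GROUP BY … ORDER BY …

Corrected query:
SELECT customer, AVG(total) AS a FROM orders GROUP BY customer ORDER BY a

Result:
customer | a      
---------+--------
Carol    | 763.365
Grace    | 849.89 
Alice    | 901.91 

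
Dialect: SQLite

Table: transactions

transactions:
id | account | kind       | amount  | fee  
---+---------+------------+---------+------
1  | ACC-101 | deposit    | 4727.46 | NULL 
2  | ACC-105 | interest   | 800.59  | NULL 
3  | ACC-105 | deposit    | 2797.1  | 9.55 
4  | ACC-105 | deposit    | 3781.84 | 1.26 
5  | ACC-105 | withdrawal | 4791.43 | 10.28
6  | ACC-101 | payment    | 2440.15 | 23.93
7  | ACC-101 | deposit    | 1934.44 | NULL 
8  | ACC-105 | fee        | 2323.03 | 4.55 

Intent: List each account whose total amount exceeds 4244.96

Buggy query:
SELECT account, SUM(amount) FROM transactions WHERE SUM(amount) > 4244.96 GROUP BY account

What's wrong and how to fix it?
Bug: Aggregate functions cannot appear in a WHERE clause

Fix: Use HAVING (which filters groups after aggregation) instead of WHERE

Corrected query:
SELECT account, SUM(amount) FROM transactions GROUP BY account HAVING SUM(amount) > 4244.96

Result:
account | SUM(amount)
--------+------------
ACC-101 | 9102.05    
ACC-105 | 14493.99   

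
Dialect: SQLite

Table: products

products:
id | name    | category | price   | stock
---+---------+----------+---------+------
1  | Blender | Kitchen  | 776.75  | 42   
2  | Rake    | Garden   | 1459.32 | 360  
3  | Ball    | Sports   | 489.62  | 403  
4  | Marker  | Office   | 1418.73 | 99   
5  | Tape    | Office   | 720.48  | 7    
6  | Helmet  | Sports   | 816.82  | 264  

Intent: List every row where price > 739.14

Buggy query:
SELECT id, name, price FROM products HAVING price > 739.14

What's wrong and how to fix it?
Bug: HAVING filters the output of aggregation, but this query has no GROUP BY and no aggregate functions, so SQLite rejects it (HAVING clause on a non-aggregate query); the condition here is per row

Fix: Use WHERE for row-level filtering

Corrected query:
SELECT id, name, price FROM products WHERE price > 739.14

Result:
id | name    | price  
---+---------+--------
1  | Blender | 776.75 
2  | Rake    | 1459.32
4  | Marker  | 1418.73
6  | Helmet  | 816.82 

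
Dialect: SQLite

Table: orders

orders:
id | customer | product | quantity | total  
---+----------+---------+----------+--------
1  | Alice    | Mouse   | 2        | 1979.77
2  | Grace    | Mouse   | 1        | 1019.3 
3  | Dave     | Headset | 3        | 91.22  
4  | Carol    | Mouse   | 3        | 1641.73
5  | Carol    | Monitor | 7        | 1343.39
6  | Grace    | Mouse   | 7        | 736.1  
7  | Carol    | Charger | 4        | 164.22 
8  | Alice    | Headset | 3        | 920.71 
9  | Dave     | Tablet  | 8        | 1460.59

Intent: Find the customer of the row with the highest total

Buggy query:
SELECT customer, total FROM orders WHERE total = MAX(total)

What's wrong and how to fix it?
Bug: WHERE is evaluated per row; an aggregate over the whole table isn't defined there

Fix: Wrap MAX in a scalar subquery so WHERE compares against a single value

Corrected query:
SELECT customer, total FROM orders WHERE total = (SELECT MAX(total) FROM orders)

Result:
customer | total  
---------+--------
Alice    | 1979.77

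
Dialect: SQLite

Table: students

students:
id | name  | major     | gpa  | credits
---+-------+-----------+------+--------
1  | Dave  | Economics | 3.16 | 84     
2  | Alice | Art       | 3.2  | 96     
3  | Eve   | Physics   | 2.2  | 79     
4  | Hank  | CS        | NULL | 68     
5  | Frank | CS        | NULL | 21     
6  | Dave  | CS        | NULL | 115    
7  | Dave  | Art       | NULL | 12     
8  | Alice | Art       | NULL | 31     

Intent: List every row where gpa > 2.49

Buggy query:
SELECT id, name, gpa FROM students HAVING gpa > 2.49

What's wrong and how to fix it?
Bug: HAVING filters the output of aggregation, but this query has no GROUP BY and no aggregate functions, so SQLite rejects it (HAVING clause on a non-aggregate query); the condition here is per row

Fix: Replace HAVING with WHERE since the condition applies to individual rows

Corrected query:
SELECT id, name, gpa FROM students WHERE gpa > 2.49

Result:
id | name  | gpa 
---+-------+-----
1  | Dave  | 3.16
2  | Alice | 3.2 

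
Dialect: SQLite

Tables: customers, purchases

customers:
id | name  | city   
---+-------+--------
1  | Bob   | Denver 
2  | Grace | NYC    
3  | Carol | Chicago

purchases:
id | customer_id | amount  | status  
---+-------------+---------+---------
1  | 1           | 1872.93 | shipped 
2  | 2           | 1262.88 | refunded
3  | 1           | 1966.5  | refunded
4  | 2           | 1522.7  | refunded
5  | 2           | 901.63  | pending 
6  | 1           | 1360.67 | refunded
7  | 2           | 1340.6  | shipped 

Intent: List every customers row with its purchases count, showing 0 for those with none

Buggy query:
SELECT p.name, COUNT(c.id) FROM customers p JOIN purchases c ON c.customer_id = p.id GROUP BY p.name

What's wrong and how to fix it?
Bug: INNER JOIN drops customers rows that have no matching purchases rows

Fix: Use LEFT JOIN so parents without children still appear (COUNT(c.id) gives 0)

Corrected query:
SELECT p.name, COUNT(c.id) FROM customers p LEFT JOIN purchases c ON c.customer_id = p.id GROUP BY p.name

Result:
name  | COUNT(c.id)
------+------------
Bob   | 3          
Carol | 0          
Grace | 4          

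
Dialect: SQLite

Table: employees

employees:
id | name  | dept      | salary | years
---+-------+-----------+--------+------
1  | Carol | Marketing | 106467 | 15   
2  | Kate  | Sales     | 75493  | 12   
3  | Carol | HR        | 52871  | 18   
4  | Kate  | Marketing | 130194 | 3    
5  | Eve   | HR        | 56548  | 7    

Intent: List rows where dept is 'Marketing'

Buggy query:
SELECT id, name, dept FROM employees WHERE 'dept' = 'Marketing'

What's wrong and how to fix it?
Bug: Single quotes denote string literals in SQL; the column name is being compared as a constant string

Fix: Reference the column as dept without single quotes

Corrected query:
SELECT id, name, dept FROM employees WHERE dept = 'Marketing'

Result:
id | name  | dept     
---+-------+----------
1  | Carol | Marketing
4  | Kate  | Marketing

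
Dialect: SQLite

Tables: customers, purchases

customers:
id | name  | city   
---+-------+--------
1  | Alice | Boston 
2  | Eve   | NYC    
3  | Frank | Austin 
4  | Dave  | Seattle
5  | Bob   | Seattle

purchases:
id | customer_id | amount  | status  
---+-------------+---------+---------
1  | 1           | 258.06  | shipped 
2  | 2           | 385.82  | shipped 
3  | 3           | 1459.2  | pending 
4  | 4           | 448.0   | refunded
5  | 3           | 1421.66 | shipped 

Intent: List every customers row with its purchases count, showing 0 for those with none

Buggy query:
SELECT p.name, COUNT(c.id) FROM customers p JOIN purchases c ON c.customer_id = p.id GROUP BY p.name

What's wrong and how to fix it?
Bug: An inner join excludes parents with zero children

Fix: Use LEFT JOIN so parents without children still appear (COUNT(c.id) gives 0)

Corrected query:
SELECT p.name, COUNT(c.id) FROM customers p LEFT JOIN purchases c ON c.customer_id = p.id GROUP BY p.name

Result:
name  | COUNT(c.id)
------+------------
Alice | 1          
Bob   | 0          
Dave  | 1          
Eve   | 1          
Frank | 2          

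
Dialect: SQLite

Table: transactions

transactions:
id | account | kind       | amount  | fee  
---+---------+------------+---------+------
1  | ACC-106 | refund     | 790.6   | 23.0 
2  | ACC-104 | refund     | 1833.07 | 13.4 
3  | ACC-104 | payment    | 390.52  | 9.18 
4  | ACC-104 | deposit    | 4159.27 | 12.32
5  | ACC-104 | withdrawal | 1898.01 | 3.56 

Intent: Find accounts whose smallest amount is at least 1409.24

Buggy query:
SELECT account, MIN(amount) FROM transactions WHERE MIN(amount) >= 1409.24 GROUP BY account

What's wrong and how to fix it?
Bug: MIN() in WHERE is a misuse of aggregate

Fix: Use HAVING for the per-group MIN condition

Corrected query:
SELECT account, MIN(amount) FROM transactions GROUP BY account HAVING MIN(amount) >= 1409.24

Result:
(no rows)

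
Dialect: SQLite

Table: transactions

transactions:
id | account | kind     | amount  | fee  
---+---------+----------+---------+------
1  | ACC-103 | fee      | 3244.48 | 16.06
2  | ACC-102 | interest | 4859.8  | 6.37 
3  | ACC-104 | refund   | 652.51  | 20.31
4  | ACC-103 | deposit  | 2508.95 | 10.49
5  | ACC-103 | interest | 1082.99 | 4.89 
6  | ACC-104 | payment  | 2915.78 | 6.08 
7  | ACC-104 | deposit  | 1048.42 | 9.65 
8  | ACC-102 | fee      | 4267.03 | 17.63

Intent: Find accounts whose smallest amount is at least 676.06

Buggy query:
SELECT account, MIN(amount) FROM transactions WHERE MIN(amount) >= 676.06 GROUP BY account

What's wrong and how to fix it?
Bug: MIN() in WHERE is a misuse of aggregate

Fix: Replace WHERE with HAVING after the GROUP BY

Corrected query:
SELECT account, MIN(amount) FROM transactions GROUP BY account HAVING MIN(amount) >= 676.06

Result:
account | MIN(amount)
--------+------------
ACC-102 | 4267.03    
ACC-103 | 1082.99    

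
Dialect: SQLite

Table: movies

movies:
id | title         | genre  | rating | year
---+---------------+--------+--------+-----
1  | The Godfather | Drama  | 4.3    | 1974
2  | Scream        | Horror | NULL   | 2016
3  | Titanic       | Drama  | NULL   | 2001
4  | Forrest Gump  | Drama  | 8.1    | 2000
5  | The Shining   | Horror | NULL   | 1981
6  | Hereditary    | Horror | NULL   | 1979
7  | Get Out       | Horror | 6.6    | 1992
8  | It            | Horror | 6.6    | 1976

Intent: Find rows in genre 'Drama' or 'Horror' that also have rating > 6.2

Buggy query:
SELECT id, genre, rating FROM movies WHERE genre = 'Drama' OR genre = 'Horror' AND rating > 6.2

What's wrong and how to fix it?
Bug: Without parentheses, AND is evaluated before OR, so the rating filter only applies to the 'Horror' branch

Fix: Add parentheses around the OR so the AND applies to both alternatives

Corrected query:
SELECT id, genre, rating FROM movies WHERE (genre = 'Drama' OR genre = 'Horror') AND rating > 6.2

Result:
id | genre  | rating
---+--------+-------
4  | Drama  | 8.1   
7  | Horror | 6.6   
8  | Horror | 6.6   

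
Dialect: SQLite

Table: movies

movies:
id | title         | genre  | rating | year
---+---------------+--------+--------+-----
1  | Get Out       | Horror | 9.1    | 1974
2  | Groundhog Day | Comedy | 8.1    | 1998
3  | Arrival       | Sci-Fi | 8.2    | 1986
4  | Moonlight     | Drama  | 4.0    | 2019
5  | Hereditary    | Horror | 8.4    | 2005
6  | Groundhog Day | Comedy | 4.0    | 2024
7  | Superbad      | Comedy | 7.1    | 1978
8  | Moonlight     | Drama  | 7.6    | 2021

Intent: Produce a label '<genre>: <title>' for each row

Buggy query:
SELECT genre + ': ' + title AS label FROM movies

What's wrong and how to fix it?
Bug: SQLite uses || for string concatenation; + coerces text to numbers (yielding 0)

Fix: Use the || operator for string concatenation

Corrected query:
SELECT genre || ': ' || title AS label FROM movies

Result:
label                
---------------------
Horror: Get Out      
Comedy: Groundhog Day
Sci-Fi: Arrival      
Drama: Moonlight     
Horror: Hereditary   
Comedy: Groundhog Day
Comedy: Superbad     
Drama: Moonlight     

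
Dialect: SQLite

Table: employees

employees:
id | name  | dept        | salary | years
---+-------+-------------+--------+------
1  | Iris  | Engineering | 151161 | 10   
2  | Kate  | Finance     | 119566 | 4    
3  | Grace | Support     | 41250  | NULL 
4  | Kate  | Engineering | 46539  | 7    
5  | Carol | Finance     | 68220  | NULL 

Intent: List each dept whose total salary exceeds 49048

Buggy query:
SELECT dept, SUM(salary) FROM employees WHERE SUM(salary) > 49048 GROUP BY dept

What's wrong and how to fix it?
Bug: SUM(salary) is an aggregate, but WHERE filters rows before aggregation

Fix: Move the aggregate condition to a HAVING clause

Corrected query:
SELECT dept, SUM(salary) FROM employees GROUP BY dept HAVING SUM(salary) > 49048

Result:
dept        | SUM(salary)
------------+------------
Engineering | 197700     
Finance     | 187786     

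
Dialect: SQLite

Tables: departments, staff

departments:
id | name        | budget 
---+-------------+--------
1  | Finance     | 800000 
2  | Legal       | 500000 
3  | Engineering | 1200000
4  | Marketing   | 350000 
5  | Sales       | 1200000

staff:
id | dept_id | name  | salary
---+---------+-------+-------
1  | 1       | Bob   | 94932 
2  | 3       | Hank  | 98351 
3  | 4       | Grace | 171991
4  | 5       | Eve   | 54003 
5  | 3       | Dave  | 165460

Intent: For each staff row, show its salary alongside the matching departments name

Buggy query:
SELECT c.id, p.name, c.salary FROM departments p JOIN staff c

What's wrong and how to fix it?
Bug: JOIN with no ON clause produces a cartesian product; every staff row pairs with every departments row

Fix: Specify the join condition linking the foreign key to the parent id

Corrected query:
SELECT c.id, p.name, c.salary FROM departments p JOIN staff c ON c.dept_id = p.id

Result:
id | name        | salary
---+-------------+-------
1  | Finance     | 94932 
2  | Engineering | 98351 
3  | Marketing   | 171991
4  | Sales       | 54003 
5  | Engineering | 165460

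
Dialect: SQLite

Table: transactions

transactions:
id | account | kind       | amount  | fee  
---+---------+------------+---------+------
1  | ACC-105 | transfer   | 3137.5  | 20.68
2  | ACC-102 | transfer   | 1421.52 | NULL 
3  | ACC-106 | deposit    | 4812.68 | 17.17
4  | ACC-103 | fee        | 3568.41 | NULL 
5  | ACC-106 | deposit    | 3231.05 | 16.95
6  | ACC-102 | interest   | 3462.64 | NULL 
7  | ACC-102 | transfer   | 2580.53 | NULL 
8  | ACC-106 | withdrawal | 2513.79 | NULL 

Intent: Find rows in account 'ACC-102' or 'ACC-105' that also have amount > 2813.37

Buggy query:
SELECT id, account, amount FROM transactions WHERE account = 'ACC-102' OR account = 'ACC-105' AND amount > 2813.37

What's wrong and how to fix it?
Bug: AND binds tighter than OR, so this parses as account = 'ACC-102' OR (account = 'ACC-105' AND amount > 2813.37)

Fix: Group the OR with parentheses (or use IN), then AND the threshold

Corrected query:
SELECT id, account, amount FROM transactions WHERE (account = 'ACC-102' OR account = 'ACC-105') AND amount > 2813.37

Result:
id | account | amount 
---+---------+--------
1  | ACC-105 | 3137.5 
6  | ACC-102 | 3462.64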